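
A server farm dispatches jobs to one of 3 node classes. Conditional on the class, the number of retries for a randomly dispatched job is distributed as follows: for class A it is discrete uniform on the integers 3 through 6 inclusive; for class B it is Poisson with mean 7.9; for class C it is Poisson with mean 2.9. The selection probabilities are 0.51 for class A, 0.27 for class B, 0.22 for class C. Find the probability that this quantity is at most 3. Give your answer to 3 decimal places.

0.287

Conditional on each class, P(X ≤ 3): A: 0.25; B: 0.0453338; C: 0.669623.
By total probability, P(X ≤ 3) = 0.51·0.25 + 0.27·0.0453338 + 0.22·0.669623 = 0.287057.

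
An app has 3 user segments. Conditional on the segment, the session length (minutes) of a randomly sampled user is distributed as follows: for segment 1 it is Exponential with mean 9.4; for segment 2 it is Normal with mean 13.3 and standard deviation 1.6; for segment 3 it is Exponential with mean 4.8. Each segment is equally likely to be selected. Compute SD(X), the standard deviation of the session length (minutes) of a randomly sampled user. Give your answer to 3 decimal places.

Per component, 1: μ=9.4, E[X²]=176.72; 2: μ=13.3, E[X²]=179.45; 3: μ=4.8, E[X²]=46.08.
E[X] = 0.333333·9.4 + 0.333333·13.3 + 0.333333·4.8 = 9.16667.
E[X²] = 0.333333·176.72 + 0.333333·179.45 + 0.333333·46.08 = 134.083.
Var(X) = E[X²] − (E[X])² = 134.083 − 84.0278 = 50.0556.
SD(X) = √50.0556 = 7.075.

7.075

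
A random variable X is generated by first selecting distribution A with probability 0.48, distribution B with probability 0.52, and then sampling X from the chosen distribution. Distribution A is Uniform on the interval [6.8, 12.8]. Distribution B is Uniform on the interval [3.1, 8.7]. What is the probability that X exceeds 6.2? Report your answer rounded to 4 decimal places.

0.7121

Conditional on each component, P(X > 6.2): A: 1; B: 0.446429.
By total probability, P(X > 6.2) = 0.48·1 + 0.52·0.446429 = 0.712143.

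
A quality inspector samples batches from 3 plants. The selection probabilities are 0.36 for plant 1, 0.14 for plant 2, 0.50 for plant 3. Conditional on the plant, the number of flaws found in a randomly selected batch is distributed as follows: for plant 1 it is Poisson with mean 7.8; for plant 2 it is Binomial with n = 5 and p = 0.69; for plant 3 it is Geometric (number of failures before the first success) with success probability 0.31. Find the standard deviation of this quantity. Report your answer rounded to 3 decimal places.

3.633

Per component, 1: μ=7.8, E[X²]=68.64; 2: μ=3.45, E[X²]=12.972; 3: μ=2.22581, E[X²]=12.1342.
E[X] = 0.36·7.8 + 0.14·3.45 + 0.5·2.22581 = 4.4039.
E[X²] = 0.36·68.64 + 0.14·12.972 + 0.5·12.1342 = 32.5936.
Var(X) = E[X²] − (E[X])² = 32.5936 − 19.3944 = 13.1992.
SD(X) = √13.1992 = 3.63308.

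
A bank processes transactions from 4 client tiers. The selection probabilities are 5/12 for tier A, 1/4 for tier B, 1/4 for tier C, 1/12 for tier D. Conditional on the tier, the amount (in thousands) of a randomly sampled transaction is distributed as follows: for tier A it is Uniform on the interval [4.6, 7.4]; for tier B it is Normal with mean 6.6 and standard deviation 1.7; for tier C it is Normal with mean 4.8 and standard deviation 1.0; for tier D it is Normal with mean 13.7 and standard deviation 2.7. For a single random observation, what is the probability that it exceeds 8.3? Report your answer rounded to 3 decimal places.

0.121

Conditional on each tier, P(X > 8.3): A: 0; B: 0.158655; C: 0.000232629; D: 0.97725.
By total probability, P(X > 8.3) = 0.416667·0 + 0.25·0.158655 + 0.25·0.000232629 + 0.0833333·0.97725 = 0.121159.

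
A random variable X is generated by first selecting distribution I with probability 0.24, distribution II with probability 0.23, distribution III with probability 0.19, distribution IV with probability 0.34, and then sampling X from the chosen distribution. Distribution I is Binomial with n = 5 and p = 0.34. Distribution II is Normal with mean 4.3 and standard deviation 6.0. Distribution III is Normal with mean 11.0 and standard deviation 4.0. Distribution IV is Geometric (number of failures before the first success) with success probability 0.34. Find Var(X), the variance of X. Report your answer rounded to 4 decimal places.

Per component, I: μ=1.7, E[X²]=4.012; II: μ=4.3, E[X²]=54.49; III: μ=11, E[X²]=137; IV: μ=1.94118, E[X²]=9.47751.
E[X] = 0.24·1.7 + 0.23·4.3 + 0.19·11 + 0.34·1.94118 = 4.147.
E[X²] = 0.24·4.012 + 0.23·54.49 + 0.19·137 + 0.34·9.47751 = 42.7479.
Var(X) = E[X²] − (E[X])² = 42.7479 − 17.1976 = 25.5503.

25.5503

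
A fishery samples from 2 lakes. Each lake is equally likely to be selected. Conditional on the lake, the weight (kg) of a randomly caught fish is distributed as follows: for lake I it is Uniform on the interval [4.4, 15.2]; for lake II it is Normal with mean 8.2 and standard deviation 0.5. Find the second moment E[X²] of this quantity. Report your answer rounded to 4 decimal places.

86.6250

For each component E[X²] = Var + (mean)², giving I: 105.76; II: 67.49.
Overall E[X²] = 0.5·105.76 + 0.5·67.49 = 86.625.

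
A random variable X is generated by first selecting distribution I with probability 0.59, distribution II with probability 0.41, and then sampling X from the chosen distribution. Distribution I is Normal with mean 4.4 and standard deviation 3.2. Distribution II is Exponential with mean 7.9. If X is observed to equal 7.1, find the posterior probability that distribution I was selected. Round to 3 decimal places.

0.709

Likelihoods f(7.1 | ·): I: 0.0873313; II: 0.0515297.
Posterior ∝ prior × likelihood. Numerator for I: 0.59·0.0873313 = 0.0515255.
Normalizing constant: 0.59·0.0873313 + 0.41·0.0515297 = 0.0726526.
P(I | observation) = 0.0515255 / 0.0726526 = 0.709203.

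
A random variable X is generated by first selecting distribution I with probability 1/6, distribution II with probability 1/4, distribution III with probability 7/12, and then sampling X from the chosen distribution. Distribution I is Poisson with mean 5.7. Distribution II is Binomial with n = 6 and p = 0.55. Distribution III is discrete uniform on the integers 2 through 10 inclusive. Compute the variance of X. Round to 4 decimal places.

Per component, I: μ=5.7, E[X²]=38.19; II: μ=3.3, E[X²]=12.375; III: μ=6, E[X²]=42.6667.
E[X] = 0.166667·5.7 + 0.25·3.3 + 0.583333·6 = 5.275.
E[X²] = 0.166667·38.19 + 0.25·12.375 + 0.583333·42.6667 = 34.3476.
Var(X) = E[X²] − (E[X])² = 34.3476 − 27.8256 = 6.52201.

6.5220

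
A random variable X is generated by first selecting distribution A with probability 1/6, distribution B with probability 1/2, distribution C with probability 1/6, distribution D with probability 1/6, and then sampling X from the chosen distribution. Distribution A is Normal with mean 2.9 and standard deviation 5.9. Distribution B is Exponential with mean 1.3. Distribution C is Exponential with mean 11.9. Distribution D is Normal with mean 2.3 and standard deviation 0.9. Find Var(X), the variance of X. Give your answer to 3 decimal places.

44.863

Per component, A: μ=2.9, E[X²]=43.22; B: μ=1.3, E[X²]=3.38; C: μ=11.9, E[X²]=283.22; D: μ=2.3, E[X²]=6.1.
E[X] = 0.166667·2.9 + 0.5·1.3 + 0.166667·11.9 + 0.166667·2.3 = 3.5.
E[X²] = 0.166667·43.22 + 0.5·3.38 + 0.166667·283.22 + 0.166667·6.1 = 57.1133.
Var(X) = E[X²] − (E[X])² = 57.1133 − 12.25 = 44.8633.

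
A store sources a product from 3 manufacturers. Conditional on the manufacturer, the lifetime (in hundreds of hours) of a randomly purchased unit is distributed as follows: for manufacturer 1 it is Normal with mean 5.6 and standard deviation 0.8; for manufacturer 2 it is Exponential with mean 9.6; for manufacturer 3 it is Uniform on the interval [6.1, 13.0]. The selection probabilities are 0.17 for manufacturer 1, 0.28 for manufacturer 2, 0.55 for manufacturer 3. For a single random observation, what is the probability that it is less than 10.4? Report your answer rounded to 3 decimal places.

0.698

Conditional on each manufacturer, P(X < 10.4): 1: 1; 2: 0.661535; 3: 0.623188.
By total probability, P(X < 10.4) = 0.17·1 + 0.28·0.661535 + 0.55·0.623188 = 0.697983.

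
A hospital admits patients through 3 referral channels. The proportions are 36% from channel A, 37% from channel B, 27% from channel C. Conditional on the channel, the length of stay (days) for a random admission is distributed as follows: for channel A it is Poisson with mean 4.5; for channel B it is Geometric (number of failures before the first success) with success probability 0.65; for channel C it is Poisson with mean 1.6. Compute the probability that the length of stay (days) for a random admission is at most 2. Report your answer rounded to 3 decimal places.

0.628

Conditional on each channel, P(X ≤ 2): A: 0.173578; B: 0.957125; C: 0.783358.
By total probability, P(X ≤ 2) = 0.36·0.173578 + 0.37·0.957125 + 0.27·0.783358 = 0.628131.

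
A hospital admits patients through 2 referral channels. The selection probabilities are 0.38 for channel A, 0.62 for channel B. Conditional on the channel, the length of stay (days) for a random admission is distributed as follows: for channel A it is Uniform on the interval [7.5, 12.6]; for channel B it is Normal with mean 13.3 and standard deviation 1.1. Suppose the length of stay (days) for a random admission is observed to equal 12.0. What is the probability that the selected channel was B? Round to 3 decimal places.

Likelihoods f(12.0 | ·): A: 0.196078; B: 0.180397.
Posterior ∝ prior × likelihood. Numerator for B: 0.62·0.180397 = 0.111846.
Normalizing constant: 0.38·0.196078 + 0.62·0.180397 = 0.186356.
P(B | observation) = 0.111846 / 0.186356 = 0.600175.

0.600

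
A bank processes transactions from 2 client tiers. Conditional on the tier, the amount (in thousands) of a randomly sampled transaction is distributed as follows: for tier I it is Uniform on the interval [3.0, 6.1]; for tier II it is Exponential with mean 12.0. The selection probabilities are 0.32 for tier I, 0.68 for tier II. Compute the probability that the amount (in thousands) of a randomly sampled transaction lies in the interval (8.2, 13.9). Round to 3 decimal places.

0.130

Conditional on each tier, P(8.2 < X < 13.9): I: 0; II: 0.190922.
By total probability, P(8.2 < X < 13.9) = 0.32·0 + 0.68·0.190922 = 0.129827.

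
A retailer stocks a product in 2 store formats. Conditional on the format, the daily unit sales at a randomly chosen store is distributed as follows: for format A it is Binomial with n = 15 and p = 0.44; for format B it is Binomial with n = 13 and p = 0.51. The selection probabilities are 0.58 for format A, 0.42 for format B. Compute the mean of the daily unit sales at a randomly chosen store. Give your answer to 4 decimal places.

6.6126

Component means — A: 6.6; B: 6.63.
E[X] = 0.58·6.6 + 0.42·6.63 = 6.6126.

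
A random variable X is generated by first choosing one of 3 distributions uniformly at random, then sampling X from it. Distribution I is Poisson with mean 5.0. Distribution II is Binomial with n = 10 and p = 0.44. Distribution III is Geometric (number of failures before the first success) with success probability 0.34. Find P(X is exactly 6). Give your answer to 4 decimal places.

0.1081

Conditional on each component, P(X = 6): I: 0.146223; II: 0.149861; III: 0.0281023.
By total probability, P(X = 6) = 0.333333·0.146223 + 0.333333·0.149861 + 0.333333·0.0281023 = 0.108062.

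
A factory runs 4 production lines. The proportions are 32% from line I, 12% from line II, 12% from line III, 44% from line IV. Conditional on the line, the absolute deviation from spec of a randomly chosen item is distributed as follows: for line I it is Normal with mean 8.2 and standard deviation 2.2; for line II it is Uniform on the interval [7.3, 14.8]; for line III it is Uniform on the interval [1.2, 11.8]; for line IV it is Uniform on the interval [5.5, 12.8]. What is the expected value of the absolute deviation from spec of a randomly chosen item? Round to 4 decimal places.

Component means — I: 8.2; II: 11.05; III: 6.5; IV: 9.15.
E[X] = 0.32·8.2 + 0.12·11.05 + 0.12·6.5 + 0.44·9.15 = 8.756.

8.7560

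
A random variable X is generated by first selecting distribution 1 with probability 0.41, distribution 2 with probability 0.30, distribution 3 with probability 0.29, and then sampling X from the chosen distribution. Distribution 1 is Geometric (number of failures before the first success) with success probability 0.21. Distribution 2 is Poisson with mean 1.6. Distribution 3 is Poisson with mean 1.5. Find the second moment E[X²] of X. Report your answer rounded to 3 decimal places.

For each component E[X²] = Var + (mean)², giving 1: 32.0658; 2: 4.16; 3: 3.75.
Overall E[X²] = 0.41·32.0658 + 0.3·4.16 + 0.29·3.75 = 15.4825.

15.482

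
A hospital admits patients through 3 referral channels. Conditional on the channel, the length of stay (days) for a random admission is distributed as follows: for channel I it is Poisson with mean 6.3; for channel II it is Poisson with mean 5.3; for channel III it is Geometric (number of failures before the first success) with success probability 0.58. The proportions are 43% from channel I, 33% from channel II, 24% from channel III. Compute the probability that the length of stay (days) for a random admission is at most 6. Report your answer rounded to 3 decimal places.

0.716

Conditional on each channel, P(X ≤ 6): I: 0.558233; II: 0.717134; III: 0.997695.
By total probability, P(X ≤ 6) = 0.43·0.558233 + 0.33·0.717134 + 0.24·0.997695 = 0.716141.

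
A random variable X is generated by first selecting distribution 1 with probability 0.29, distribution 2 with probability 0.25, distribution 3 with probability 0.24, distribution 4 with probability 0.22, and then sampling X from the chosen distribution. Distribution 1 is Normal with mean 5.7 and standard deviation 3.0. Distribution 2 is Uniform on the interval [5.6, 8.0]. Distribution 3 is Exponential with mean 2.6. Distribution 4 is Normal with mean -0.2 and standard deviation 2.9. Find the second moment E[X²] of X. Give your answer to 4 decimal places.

28.8159

For each component E[X²] = Var + (mean)², giving 1: 41.49; 2: 46.72; 3: 13.52; 4: 8.45.
Overall E[X²] = 0.29·41.49 + 0.25·46.72 + 0.24·13.52 + 0.22·8.45 = 28.8159.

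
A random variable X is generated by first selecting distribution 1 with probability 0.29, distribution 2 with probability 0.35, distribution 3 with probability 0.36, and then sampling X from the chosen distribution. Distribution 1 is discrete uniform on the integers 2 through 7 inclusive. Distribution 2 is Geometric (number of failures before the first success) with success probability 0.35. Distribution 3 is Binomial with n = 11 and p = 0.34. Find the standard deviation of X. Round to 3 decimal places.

2.193

Per component, 1: μ=4.5, E[X²]=23.1667; 2: μ=1.85714, E[X²]=8.7551; 3: μ=3.74, E[X²]=16.456.
E[X] = 0.29·4.5 + 0.35·1.85714 + 0.36·3.74 = 3.3014.
E[X²] = 0.29·23.1667 + 0.35·8.7551 + 0.36·16.456 = 15.7068.
Var(X) = E[X²] − (E[X])² = 15.7068 − 10.8992 = 4.80754.
SD(X) = √4.80754 = 2.19261.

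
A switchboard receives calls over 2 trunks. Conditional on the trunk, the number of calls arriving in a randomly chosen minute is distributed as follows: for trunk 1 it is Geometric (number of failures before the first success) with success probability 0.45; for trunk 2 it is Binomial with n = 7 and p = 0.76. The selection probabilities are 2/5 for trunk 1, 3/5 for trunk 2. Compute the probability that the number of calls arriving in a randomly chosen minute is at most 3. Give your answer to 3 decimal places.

Conditional on each trunk, P(X ≤ 3): 1: 0.908494; 2: 0.0616955.
By total probability, P(X ≤ 3) = 0.4·0.908494 + 0.6·0.0616955 = 0.400415.

0.400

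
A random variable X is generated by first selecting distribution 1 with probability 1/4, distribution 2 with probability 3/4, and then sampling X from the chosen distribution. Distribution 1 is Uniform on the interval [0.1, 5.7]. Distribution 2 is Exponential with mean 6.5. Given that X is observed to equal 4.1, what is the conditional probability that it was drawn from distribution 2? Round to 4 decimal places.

Likelihoods f(4.1 | ·): 1: 0.178571; 2: 0.0818742.
Posterior ∝ prior × likelihood. Numerator for 2: 0.75·0.0818742 = 0.0614056.
Normalizing constant: 0.25·0.178571 + 0.75·0.0818742 = 0.106049.
P(2 | observation) = 0.0614056 / 0.106049 = 0.579034.

0.5790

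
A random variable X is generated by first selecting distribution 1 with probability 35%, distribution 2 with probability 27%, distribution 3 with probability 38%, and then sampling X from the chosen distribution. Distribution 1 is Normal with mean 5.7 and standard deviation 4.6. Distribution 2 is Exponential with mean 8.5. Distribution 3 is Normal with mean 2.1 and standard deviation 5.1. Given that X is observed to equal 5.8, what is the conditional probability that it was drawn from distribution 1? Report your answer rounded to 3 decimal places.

Likelihoods f(5.8 | ·): 1: 0.0867061; 2: 0.0594619; 3: 0.0601239.
Posterior ∝ prior × likelihood. Numerator for 1: 0.35·0.0867061 = 0.0303471.
Normalizing constant: 0.35·0.0867061 + 0.27·0.0594619 + 0.38·0.0601239 = 0.069249.
P(1 | observation) = 0.0303471 / 0.069249 = 0.438232.

0.438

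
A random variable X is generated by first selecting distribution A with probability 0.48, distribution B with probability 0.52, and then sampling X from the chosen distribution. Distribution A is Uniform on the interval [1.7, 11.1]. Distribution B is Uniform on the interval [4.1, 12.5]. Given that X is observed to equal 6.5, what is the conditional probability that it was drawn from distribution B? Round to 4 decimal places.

0.5480

Likelihoods f(6.5 | ·): A: 0.106383; B: 0.119048.
Posterior ∝ prior × likelihood. Numerator for B: 0.52·0.119048 = 0.0619048.
Normalizing constant: 0.48·0.106383 + 0.52·0.119048 = 0.112969.
P(B | observation) = 0.0619048 / 0.112969 = 0.547982.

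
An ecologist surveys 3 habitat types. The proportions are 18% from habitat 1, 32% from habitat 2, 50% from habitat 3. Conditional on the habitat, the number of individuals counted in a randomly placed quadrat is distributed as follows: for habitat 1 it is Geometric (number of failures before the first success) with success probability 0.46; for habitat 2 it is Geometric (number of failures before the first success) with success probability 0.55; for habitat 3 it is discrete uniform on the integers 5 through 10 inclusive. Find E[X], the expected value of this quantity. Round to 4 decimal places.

Component means — 1: 1.17391; 2: 0.818182; 3: 7.5.
E[X] = 0.18·1.17391 + 0.32·0.818182 + 0.5·7.5 = 4.22312.

4.2231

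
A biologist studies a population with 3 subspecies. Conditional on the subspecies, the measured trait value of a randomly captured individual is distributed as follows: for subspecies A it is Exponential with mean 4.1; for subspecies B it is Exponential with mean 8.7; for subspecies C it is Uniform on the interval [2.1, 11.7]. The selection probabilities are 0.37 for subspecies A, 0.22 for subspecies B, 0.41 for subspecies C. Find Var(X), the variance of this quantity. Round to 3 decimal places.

29.224

Per component, A: μ=4.1, E[X²]=33.62; B: μ=8.7, E[X²]=151.38; C: μ=6.9, E[X²]=55.29.
E[X] = 0.37·4.1 + 0.22·8.7 + 0.41·6.9 = 6.26.
E[X²] = 0.37·33.62 + 0.22·151.38 + 0.41·55.29 = 68.4119.
Var(X) = E[X²] − (E[X])² = 68.4119 − 39.1876 = 29.2243.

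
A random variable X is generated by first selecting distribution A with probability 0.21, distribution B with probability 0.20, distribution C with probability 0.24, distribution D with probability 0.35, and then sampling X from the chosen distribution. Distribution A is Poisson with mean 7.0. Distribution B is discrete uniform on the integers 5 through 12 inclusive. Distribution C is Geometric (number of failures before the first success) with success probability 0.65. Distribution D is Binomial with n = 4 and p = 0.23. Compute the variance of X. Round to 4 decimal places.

Per component, A: μ=7, E[X²]=56; B: μ=8.5, E[X²]=77.5; C: μ=0.538462, E[X²]=1.11834; D: μ=0.92, E[X²]=1.5548.
E[X] = 0.21·7 + 0.2·8.5 + 0.24·0.538462 + 0.35·0.92 = 3.62123.
E[X²] = 0.21·56 + 0.2·77.5 + 0.24·1.11834 + 0.35·1.5548 = 28.0726.
Var(X) = E[X²] − (E[X])² = 28.0726 − 13.1133 = 14.9593.

14.9593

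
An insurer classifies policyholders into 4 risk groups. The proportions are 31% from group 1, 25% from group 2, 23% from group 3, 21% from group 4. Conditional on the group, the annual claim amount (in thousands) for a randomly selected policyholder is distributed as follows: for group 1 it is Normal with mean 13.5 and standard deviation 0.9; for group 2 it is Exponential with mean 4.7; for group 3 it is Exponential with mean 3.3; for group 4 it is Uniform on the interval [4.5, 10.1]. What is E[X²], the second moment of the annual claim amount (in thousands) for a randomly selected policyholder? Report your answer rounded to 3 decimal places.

For each component E[X²] = Var + (mean)², giving 1: 183.06; 2: 44.18; 3: 21.78; 4: 55.9033.
Overall E[X²] = 0.31·183.06 + 0.25·44.18 + 0.23·21.78 + 0.21·55.9033 = 84.5427.

84.543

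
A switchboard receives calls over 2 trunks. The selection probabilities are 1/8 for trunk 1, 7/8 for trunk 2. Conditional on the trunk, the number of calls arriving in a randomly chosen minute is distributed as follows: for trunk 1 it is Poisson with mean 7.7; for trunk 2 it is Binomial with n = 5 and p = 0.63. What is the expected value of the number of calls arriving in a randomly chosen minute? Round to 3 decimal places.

Component means — 1: 7.7; 2: 3.15.
E[X] = 0.125·7.7 + 0.875·3.15 = 3.71875.

3.719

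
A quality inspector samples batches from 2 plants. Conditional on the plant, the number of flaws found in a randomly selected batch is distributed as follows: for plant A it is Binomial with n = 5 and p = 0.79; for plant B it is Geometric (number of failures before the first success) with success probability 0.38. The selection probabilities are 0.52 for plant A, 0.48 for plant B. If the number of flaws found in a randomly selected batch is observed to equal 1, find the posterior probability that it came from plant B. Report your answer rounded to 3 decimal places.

Likelihoods P(X=1 | ·): A: 0.007682; B: 0.2356.
Posterior ∝ prior × likelihood. Numerator for B: 0.48·0.2356 = 0.113088.
Normalizing constant: 0.52·0.007682 + 0.48·0.2356 = 0.117083.
P(B | observation) = 0.113088 / 0.117083 = 0.965882.

0.966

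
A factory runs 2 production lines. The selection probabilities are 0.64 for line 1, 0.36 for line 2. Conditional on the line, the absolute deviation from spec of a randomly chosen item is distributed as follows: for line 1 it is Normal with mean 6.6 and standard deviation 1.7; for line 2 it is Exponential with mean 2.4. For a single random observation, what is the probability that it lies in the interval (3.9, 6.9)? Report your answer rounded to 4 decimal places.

0.3795

Conditional on each line, P(3.9 < X < 6.9): 1: 0.513921; 2: 0.140496.
By total probability, P(3.9 < X < 6.9) = 0.64·0.513921 + 0.36·0.140496 = 0.379488.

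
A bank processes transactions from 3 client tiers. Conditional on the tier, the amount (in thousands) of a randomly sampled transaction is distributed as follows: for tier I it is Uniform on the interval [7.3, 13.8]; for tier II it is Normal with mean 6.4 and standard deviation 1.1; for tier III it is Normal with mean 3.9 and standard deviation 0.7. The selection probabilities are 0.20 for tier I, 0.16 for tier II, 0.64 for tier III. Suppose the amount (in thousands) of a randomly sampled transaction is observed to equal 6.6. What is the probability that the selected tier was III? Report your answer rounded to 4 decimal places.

Likelihoods f(6.6 | ·): I: 0; II: 0.356729; III: 0.000335114.
Posterior ∝ prior × likelihood. Numerator for III: 0.64·0.000335114 = 0.000214473.
Normalizing constant: 0.2·0 + 0.16·0.356729 + 0.64·0.000335114 = 0.0572912.
P(III | observation) = 0.000214473 / 0.0572912 = 0.00374356.

0.0037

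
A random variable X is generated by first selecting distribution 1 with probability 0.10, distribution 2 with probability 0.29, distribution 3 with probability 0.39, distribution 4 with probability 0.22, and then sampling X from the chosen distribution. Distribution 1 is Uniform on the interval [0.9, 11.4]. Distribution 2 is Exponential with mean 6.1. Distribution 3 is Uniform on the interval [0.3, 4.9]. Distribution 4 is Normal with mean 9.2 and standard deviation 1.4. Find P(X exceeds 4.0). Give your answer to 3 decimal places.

Conditional on each component, P(X > 4.0): 1: 0.704762; 2: 0.519059; 3: 0.195652; 4: 0.999898.
By total probability, P(X > 4.0) = 0.1·0.704762 + 0.29·0.519059 + 0.39·0.195652 + 0.22·0.999898 = 0.517285.

0.517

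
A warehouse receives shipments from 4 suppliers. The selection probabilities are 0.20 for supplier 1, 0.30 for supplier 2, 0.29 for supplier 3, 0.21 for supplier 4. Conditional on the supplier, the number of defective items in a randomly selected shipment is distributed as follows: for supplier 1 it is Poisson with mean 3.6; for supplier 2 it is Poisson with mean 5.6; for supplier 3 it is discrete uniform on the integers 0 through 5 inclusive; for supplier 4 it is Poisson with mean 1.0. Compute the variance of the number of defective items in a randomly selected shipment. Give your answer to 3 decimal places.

6.356

Per component, 1: μ=3.6, E[X²]=16.56; 2: μ=5.6, E[X²]=36.96; 3: μ=2.5, E[X²]=9.16667; 4: μ=1, E[X²]=2.
E[X] = 0.2·3.6 + 0.3·5.6 + 0.29·2.5 + 0.21·1 = 3.335.
E[X²] = 0.2·16.56 + 0.3·36.96 + 0.29·9.16667 + 0.21·2 = 17.4783.
Var(X) = E[X²] − (E[X])² = 17.4783 − 11.1222 = 6.35611.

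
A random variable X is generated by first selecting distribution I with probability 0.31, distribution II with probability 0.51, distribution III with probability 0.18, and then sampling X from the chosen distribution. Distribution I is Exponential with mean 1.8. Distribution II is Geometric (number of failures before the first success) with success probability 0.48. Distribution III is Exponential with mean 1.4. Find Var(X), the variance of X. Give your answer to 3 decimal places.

Per component, I: μ=1.8, E[X²]=6.48; II: μ=1.08333, E[X²]=3.43056; III: μ=1.4, E[X²]=3.92.
E[X] = 0.31·1.8 + 0.51·1.08333 + 0.18·1.4 = 1.3625.
E[X²] = 0.31·6.48 + 0.51·3.43056 + 0.18·3.92 = 4.46398.
Var(X) = E[X²] − (E[X])² = 4.46398 − 1.85641 = 2.60758.

2.608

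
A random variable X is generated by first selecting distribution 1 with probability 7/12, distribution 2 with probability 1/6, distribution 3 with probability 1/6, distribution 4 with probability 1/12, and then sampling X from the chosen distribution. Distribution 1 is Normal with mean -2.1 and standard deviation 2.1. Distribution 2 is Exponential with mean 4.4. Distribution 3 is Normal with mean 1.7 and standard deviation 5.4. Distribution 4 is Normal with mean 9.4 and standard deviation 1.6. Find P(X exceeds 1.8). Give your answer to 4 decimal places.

Conditional on each component, P(X > 1.8): 1: 0.0316454; 2: 0.664254; 3: 0.492613; 4: 0.999999.
By total probability, P(X > 1.8) = 0.583333·0.0316454 + 0.166667·0.664254 + 0.166667·0.492613 + 0.0833333·0.999999 = 0.294604.

0.2946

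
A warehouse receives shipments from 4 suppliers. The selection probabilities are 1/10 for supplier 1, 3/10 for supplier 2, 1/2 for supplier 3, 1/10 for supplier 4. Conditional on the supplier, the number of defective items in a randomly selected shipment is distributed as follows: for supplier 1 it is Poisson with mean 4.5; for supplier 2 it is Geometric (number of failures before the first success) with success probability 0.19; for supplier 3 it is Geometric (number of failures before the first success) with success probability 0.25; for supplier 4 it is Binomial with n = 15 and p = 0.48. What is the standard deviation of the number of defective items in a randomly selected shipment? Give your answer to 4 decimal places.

3.8888

Per component, 1: μ=4.5, E[X²]=24.75; 2: μ=4.26316, E[X²]=40.6122; 3: μ=3, E[X²]=21; 4: μ=7.2, E[X²]=55.584.
E[X] = 0.1·4.5 + 0.3·4.26316 + 0.5·3 + 0.1·7.2 = 3.94895.
E[X²] = 0.1·24.75 + 0.3·40.6122 + 0.5·21 + 0.1·55.584 = 30.7171.
Var(X) = E[X²] − (E[X])² = 30.7171 − 15.5942 = 15.1229.
SD(X) = √15.1229 = 3.88881.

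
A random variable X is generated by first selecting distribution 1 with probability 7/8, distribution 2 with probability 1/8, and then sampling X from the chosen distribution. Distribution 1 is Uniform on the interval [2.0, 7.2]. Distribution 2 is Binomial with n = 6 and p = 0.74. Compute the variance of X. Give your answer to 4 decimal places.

2.1188

Per component, 1: μ=4.6, E[X²]=23.4133; 2: μ=4.44, E[X²]=20.868.
E[X] = 0.875·4.6 + 0.125·4.44 = 4.58.
E[X²] = 0.875·23.4133 + 0.125·20.868 = 23.0952.
Var(X) = E[X²] − (E[X])² = 23.0952 − 20.9764 = 2.11877.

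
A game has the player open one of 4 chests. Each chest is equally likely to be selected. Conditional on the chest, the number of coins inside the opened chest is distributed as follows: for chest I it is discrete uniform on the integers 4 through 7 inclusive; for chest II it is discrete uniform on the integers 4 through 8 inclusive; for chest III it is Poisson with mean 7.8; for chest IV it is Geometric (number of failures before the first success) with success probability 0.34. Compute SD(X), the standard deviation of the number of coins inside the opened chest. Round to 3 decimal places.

2.950

Per component, I: μ=5.5, E[X²]=31.5; II: μ=6, E[X²]=38; III: μ=7.8, E[X²]=68.64; IV: μ=1.94118, E[X²]=9.47751.
E[X] = 0.25·5.5 + 0.25·6 + 0.25·7.8 + 0.25·1.94118 = 5.31029.
E[X²] = 0.25·31.5 + 0.25·38 + 0.25·68.64 + 0.25·9.47751 = 36.9044.
Var(X) = E[X²] − (E[X])² = 36.9044 − 28.1992 = 8.70515.
SD(X) = √8.70515 = 2.95045.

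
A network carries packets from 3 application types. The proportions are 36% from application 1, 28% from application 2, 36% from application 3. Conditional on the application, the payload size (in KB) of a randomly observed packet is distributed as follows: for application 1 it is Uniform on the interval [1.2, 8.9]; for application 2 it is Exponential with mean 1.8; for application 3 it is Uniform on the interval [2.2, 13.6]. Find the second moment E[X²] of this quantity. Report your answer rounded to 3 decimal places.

For each component E[X²] = Var + (mean)², giving 1: 30.4433; 2: 6.48; 3: 73.24.
Overall E[X²] = 0.36·30.4433 + 0.28·6.48 + 0.36·73.24 = 39.1404.

39.140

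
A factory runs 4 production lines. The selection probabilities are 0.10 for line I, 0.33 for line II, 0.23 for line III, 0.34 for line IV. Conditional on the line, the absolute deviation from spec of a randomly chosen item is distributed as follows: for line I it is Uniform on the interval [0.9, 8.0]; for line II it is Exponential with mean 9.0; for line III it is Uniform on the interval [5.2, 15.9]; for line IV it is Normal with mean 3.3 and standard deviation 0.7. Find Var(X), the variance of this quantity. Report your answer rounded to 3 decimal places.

39.033

Per component, I: μ=4.45, E[X²]=24.0033; II: μ=9, E[X²]=162; III: μ=10.55, E[X²]=120.843; IV: μ=3.3, E[X²]=11.38.
E[X] = 0.1·4.45 + 0.33·9 + 0.23·10.55 + 0.34·3.3 = 6.9635.
E[X²] = 0.1·24.0033 + 0.33·162 + 0.23·120.843 + 0.34·11.38 = 87.5235.
Var(X) = E[X²] − (E[X])² = 87.5235 − 48.4903 = 39.0332.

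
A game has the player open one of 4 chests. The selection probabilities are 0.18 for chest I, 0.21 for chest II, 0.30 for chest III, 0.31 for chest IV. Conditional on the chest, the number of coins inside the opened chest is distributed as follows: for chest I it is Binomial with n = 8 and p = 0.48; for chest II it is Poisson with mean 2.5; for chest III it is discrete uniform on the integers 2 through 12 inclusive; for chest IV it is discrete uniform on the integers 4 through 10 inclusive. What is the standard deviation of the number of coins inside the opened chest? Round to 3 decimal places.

Per component, I: μ=3.84, E[X²]=16.7424; II: μ=2.5, E[X²]=8.75; III: μ=7, E[X²]=59; IV: μ=7, E[X²]=53.
E[X] = 0.18·3.84 + 0.21·2.5 + 0.3·7 + 0.31·7 = 5.4862.
E[X²] = 0.18·16.7424 + 0.21·8.75 + 0.3·59 + 0.31·53 = 38.9811.
Var(X) = E[X²] − (E[X])² = 38.9811 − 30.0984 = 8.88274.
SD(X) = √8.88274 = 2.98039.

2.980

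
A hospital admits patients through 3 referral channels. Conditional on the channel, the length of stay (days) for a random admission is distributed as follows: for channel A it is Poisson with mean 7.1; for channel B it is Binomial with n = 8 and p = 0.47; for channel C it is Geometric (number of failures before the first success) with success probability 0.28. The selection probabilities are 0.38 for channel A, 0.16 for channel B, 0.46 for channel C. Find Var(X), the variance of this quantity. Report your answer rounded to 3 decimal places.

11.608

Per component, A: μ=7.1, E[X²]=57.51; B: μ=3.76, E[X²]=16.1304; C: μ=2.57143, E[X²]=15.7959.
E[X] = 0.38·7.1 + 0.16·3.76 + 0.46·2.57143 = 4.48246.
E[X²] = 0.38·57.51 + 0.16·16.1304 + 0.46·15.7959 = 31.7008.
Var(X) = E[X²] − (E[X])² = 31.7008 − 20.0924 = 11.6084.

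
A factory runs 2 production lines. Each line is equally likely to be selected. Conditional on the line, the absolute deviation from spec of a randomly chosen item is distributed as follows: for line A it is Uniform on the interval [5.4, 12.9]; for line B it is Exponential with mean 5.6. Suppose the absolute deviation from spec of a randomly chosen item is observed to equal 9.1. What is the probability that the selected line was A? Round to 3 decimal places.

0.791

Likelihoods f(9.1 | ·): A: 0.133333; B: 0.0351628.
Posterior ∝ prior × likelihood. Numerator for A: 0.5·0.133333 = 0.0666667.
Normalizing constant: 0.5·0.133333 + 0.5·0.0351628 = 0.0842481.
P(A | observation) = 0.0666667 / 0.0842481 = 0.791314.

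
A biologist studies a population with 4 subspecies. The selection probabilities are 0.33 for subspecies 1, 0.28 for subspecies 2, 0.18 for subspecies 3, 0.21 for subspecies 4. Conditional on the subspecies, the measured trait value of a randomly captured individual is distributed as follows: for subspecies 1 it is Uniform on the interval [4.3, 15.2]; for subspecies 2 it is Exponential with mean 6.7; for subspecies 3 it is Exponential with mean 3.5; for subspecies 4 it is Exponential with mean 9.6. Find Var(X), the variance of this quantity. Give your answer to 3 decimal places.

42.994

Per component, 1: μ=9.75, E[X²]=104.963; 2: μ=6.7, E[X²]=89.78; 3: μ=3.5, E[X²]=24.5; 4: μ=9.6, E[X²]=184.32.
E[X] = 0.33·9.75 + 0.28·6.7 + 0.18·3.5 + 0.21·9.6 = 7.7395.
E[X²] = 0.33·104.963 + 0.28·89.78 + 0.18·24.5 + 0.21·184.32 = 102.894.
Var(X) = E[X²] − (E[X])² = 102.894 − 59.8999 = 42.9936.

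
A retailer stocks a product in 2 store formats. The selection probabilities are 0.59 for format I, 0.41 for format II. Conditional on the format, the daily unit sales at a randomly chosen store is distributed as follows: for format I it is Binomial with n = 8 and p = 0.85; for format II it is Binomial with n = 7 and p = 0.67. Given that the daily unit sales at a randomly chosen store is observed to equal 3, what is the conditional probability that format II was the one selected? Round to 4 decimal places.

0.9708

Likelihoods P(X=3 | ·): I: 0.00261157; II: 0.124838.
Posterior ∝ prior × likelihood. Numerator for II: 0.41·0.124838 = 0.0511837.
Normalizing constant: 0.59·0.00261157 + 0.41·0.124838 = 0.0527246.
P(II | observation) = 0.0511837 / 0.0527246 = 0.970776.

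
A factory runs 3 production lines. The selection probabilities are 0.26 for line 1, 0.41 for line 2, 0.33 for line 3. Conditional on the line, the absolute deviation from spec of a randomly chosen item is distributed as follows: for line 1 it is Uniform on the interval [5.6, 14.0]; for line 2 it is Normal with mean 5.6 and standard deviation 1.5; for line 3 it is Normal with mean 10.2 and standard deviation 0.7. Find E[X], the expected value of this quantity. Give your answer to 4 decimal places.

Component means — 1: 9.8; 2: 5.6; 3: 10.2.
E[X] = 0.26·9.8 + 0.41·5.6 + 0.33·10.2 = 8.21.

8.2100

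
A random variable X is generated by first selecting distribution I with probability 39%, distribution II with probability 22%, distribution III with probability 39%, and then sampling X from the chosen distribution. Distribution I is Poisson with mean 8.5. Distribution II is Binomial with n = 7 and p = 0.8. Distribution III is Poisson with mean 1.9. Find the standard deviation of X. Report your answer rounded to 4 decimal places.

3.5811

Per component, I: μ=8.5, E[X²]=80.75; II: μ=5.6, E[X²]=32.48; III: μ=1.9, E[X²]=5.51.
E[X] = 0.39·8.5 + 0.22·5.6 + 0.39·1.9 = 5.288.
E[X²] = 0.39·80.75 + 0.22·32.48 + 0.39·5.51 = 40.787.
Var(X) = E[X²] − (E[X])² = 40.787 − 27.9629 = 12.8241.
SD(X) = √12.8241 = 3.58107.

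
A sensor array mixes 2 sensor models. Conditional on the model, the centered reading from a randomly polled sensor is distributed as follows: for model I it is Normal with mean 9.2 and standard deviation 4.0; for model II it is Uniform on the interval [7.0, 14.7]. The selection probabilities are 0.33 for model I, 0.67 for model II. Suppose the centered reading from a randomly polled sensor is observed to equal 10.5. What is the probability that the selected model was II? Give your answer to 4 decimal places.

Likelihoods f(10.5 | ·): I: 0.094605; II: 0.12987.
Posterior ∝ prior × likelihood. Numerator for II: 0.67·0.12987 = 0.087013.
Normalizing constant: 0.33·0.094605 + 0.67·0.12987 = 0.118233.
P(II | observation) = 0.087013 / 0.118233 = 0.735947.

0.7359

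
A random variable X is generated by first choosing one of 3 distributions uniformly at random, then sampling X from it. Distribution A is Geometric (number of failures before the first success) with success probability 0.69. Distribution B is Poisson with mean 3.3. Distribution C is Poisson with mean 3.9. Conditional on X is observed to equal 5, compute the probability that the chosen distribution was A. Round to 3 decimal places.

0.007

Likelihoods P(X=5 | ·): A: 0.00197541; B: 0.120286; C: 0.152193.
Posterior ∝ prior × likelihood. Numerator for A: 0.333333·0.00197541 = 0.00065847.
Normalizing constant: 0.333333·0.00197541 + 0.333333·0.120286 + 0.333333·0.152193 = 0.0914848.
P(A | observation) = 0.00065847 / 0.0914848 = 0.0071976.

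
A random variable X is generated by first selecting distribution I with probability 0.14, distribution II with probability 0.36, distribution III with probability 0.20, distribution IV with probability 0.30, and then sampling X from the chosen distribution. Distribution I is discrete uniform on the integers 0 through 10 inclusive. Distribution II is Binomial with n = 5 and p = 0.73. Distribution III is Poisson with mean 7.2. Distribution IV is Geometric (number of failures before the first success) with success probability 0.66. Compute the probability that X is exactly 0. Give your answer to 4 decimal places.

0.2114

Conditional on each component, P(X = 0): I: 0.0909091; II: 0.00143489; III: 0.000746586; IV: 0.66.
By total probability, P(X = 0) = 0.14·0.0909091 + 0.36·0.00143489 + 0.2·0.000746586 + 0.3·0.66 = 0.211393.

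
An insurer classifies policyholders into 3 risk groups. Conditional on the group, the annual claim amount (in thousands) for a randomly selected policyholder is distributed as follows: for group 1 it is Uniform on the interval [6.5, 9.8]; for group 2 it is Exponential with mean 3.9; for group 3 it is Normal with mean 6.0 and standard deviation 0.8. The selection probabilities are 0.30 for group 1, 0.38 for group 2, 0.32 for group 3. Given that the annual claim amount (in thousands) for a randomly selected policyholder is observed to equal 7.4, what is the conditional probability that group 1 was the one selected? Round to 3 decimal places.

0.649

Likelihoods f(7.4 | ·): 1: 0.30303; 2: 0.0384494; 3: 0.107847.
Posterior ∝ prior × likelihood. Numerator for 1: 0.3·0.30303 = 0.0909091.
Normalizing constant: 0.3·0.30303 + 0.38·0.0384494 + 0.32·0.107847 = 0.140031.
P(1 | observation) = 0.0909091 / 0.140031 = 0.649208.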